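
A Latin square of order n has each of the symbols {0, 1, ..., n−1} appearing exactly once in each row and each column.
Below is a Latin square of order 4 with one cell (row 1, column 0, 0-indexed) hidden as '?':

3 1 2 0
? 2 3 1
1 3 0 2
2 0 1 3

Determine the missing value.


Row 1 contains symbols [1, 2, 3] — missing [0].
Column 0 contains symbols [1, 2, 3] — missing [0].
The missing symbol must appear in both missing sets; intersection = [0].
Therefore the hidden value is 0.

Missing value = 0.


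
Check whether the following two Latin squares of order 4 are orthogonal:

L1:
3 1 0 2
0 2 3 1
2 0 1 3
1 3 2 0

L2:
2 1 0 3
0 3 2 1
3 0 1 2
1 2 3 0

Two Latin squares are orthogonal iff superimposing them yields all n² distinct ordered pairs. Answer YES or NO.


Form the n² = 16 superimposed pairs (L1[i][j], L2[i][j]), row by row (rows and columns indexed from 0):
row 0: (3,2) (1,1) (0,0) (2,3)
row 1: (0,0) (2,3) (3,2) (1,1)
row 2: (2,3) (0,0) (1,1) (3,2)
row 3: (1,1) (3,2) (2,3) (0,0)
Orthogonality requires all 16 pairs distinct.
But the pair (0,0) repeats: cell (0,2) has L1 = 0, L2 = 0, and cell (1,0) has L1 = 0, L2 = 0.
A repeated pair means some other pair never occurs (only 4 distinct pairs out of 16), so the squares are not orthogonal.
Conclusion: NO.

NO


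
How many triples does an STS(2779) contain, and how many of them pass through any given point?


An STS(v) is a 2-(v, 3, 1) BIBD: block size k = 3, λ = 1.
Replication: r(k − 1) = λ(v − 1) ⇒ r·2 = 2779 − 1 = 2778 ⇒ r = 1389.
Block count: b = v(v − 1)/6 = 2779·2778/6 = 7720062/6 = 1286677.

r = 1389, b = 1286677.


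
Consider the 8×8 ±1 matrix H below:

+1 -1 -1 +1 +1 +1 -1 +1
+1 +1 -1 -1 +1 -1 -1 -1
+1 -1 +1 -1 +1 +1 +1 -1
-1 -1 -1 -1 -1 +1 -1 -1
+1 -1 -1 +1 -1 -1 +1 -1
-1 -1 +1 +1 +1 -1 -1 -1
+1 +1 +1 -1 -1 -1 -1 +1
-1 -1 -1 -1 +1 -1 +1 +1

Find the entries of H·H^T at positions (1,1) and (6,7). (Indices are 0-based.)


Row 1 of H: [1, 1, -1, -1, 1, -1, -1, -1].
Row 6 of H: [1, 1, 1, -1, -1, -1, -1, 1].
Row 7 of H: [-1, -1, -1, -1, 1, -1, 1, 1].
(H·H^T)[1][1] = Σ_j H[1][j]·H[1][j] = (1)² + (1)² + (-1)² + (-1)² + (1)² + (-1)² + (-1)² + (-1)² = 1 + 1 + 1 + 1 + 1 + 1 + 1 + 1 = 8.
(H·H^T)[6][7] = Σ_j H[6][j]·H[7][j] = (1)·(-1) + (1)·(-1) + (1)·(-1) + (-1)·(-1) + (-1)·(1) + (-1)·(-1) + (-1)·(1) + (1)·(1) = -1 + -1 + -1 + 1 + -1 + 1 + -1 + 1 = -2.
Rows 6 and 7 are not orthogonal (dot product = -2 ≠ 0), so H is not a Hadamard matrix.

(1,1) entry = 8; (6,7) entry = -2.


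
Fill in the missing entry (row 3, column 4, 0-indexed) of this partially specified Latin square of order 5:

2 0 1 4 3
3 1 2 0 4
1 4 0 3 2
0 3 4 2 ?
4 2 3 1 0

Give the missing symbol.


Row 3 contains symbols [0, 2, 3, 4] — missing [1].
Column 4 contains symbols [0, 2, 3, 4] — missing [1].
The missing symbol must appear in both missing sets; intersection = [1].
Therefore the hidden value is 1.

Missing value = 1.


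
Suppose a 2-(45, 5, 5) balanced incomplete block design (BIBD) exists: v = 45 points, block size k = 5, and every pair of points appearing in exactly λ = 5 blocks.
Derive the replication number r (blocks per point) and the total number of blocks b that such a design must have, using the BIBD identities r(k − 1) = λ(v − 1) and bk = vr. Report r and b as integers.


Any 2-(v, k, λ) BIBD satisfies two necessary conditions:
  (i)  Each point sits in r blocks, and counting incidences through any fixed point gives r(k − 1) = λ(v − 1), so r = λ(v − 1)/(k − 1).
  (ii) Total incidences bk = vr, so b = vr/k.
Step 1: r = λ(v − 1)/(k − 1) = 5·(45 − 1)/(5 − 1) = 5·44/4 = 220/4 = 55.
Step 2: b = vr/k = 45·55/5 = 2475/5 = 495.
Check integrality: r = 55 ∈ Z ✓, b = 495 ∈ Z ✓.
(These identities are necessary conditions: they determine r and b for any design with these parameters, but do not by themselves prove that one exists.)

r = 55, b = 495.


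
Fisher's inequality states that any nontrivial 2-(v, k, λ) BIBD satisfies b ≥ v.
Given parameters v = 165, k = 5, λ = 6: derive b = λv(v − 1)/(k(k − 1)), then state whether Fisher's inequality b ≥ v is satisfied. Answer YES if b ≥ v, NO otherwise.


b = λv(v − 1)/(k(k − 1)) = 6·165·164/(5·4) = 162360/20 = 8118.
Compare with v = 165: b ≥ v, so Fisher's inequality holds.

YES


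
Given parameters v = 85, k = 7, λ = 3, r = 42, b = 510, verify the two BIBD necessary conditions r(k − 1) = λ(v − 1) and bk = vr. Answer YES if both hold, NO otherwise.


Condition (i): r(k − 1) = 42·6 = 252; λ(v − 1) = 3·84 = 252. Match? YES.
Condition (ii): bk = 510·7 = 3570; vr = 85·42 = 3570. Match? YES.
Both conditions hold? YES.

YES


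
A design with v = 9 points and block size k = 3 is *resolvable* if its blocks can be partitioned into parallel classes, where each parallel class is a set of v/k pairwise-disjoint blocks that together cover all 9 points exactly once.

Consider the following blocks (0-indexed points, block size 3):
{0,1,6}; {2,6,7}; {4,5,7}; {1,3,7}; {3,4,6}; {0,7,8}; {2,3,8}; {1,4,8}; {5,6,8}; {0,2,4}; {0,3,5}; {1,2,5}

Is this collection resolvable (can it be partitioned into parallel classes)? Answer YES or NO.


v = 9, block size k = 3, number of blocks = 12.
For resolvability, blocks must partition into parallel classes of size v/k = 3.
Total blocks must therefore be a multiple of 3: 12 = 3·4 + 0 ⇒ divisible ✓.
Greedy packing gives 4 candidate class(es). Each should be a full parallel class (size 3, covers all 9 points).
  Class 1 (3 blocks): {0,1,6}; {4,5,7}; {2,3,8}. Points covered: [0, 1, 2, 3, 4, 5, 6, 7, 8].
  Class 2 (3 blocks): {2,6,7}; {1,4,8}; {0,3,5}. Points covered: [0, 1, 2, 3, 4, 5, 6, 7, 8].
  Class 3 (3 blocks): {1,3,7}; {5,6,8}; {0,2,4}. Points covered: [0, 1, 2, 3, 4, 5, 6, 7, 8].
  Class 4 (3 blocks): {3,4,6}; {0,7,8}; {1,2,5}. Points covered: [0, 1, 2, 3, 4, 5, 6, 7, 8].
All classes full (size 3)? YES. All classes cover every point? YES.
Resolvable? YES.

YES


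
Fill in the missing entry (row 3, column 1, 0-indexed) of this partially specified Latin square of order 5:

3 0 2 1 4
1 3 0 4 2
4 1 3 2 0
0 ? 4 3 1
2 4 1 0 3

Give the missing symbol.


Row 3 contains symbols [0, 1, 3, 4] — missing [2].
Column 1 contains symbols [0, 1, 3, 4] — missing [2].
The missing symbol must appear in both missing sets; intersection = [2].
Therefore the hidden value is 2.

Missing value = 2.


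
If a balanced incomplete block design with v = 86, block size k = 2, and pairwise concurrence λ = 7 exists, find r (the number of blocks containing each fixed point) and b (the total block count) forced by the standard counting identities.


Any 2-(v, k, λ) BIBD satisfies two necessary conditions:
  (i)  Each point sits in r blocks, and counting incidences through any fixed point gives r(k − 1) = λ(v − 1), so r = λ(v − 1)/(k − 1).
  (ii) Total incidences bk = vr, so b = vr/k.
Step 1: r = λ(v − 1)/(k − 1) = 7·(86 − 1)/(2 − 1) = 7·85/1 = 595/1 = 595.
Step 2: b = vr/k = 86·595/2 = 51170/2 = 25585.
Check integrality: r = 595 ∈ Z ✓, b = 25585 ∈ Z ✓.
(These identities are necessary conditions: they determine r and b for any design with these parameters, but do not by themselves prove that one exists.)

r = 595, b = 25585.


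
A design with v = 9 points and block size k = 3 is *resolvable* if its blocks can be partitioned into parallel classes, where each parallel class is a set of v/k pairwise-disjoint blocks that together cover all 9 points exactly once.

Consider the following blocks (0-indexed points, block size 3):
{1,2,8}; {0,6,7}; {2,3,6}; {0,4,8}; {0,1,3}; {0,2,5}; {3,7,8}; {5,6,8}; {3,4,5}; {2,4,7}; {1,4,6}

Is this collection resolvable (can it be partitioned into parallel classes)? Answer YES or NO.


v = 9, block size k = 3, number of blocks = 11.
For resolvability, blocks must partition into parallel classes of size v/k = 3.
Total blocks must therefore be a multiple of 3: 11 = 3·3 + 2 ⇒ not divisible ✗.
Resolvable? NO.

NO


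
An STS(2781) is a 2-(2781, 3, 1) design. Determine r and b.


An STS(v) is a 2-(v, 3, 1) BIBD: block size k = 3, λ = 1.
Replication: r(k − 1) = λ(v − 1) ⇒ r·2 = 2781 − 1 = 2780 ⇒ r = 1390.
Block count: bk = vr ⇒ b·3 = 2781·1390 = 3865590 ⇒ b = 1288530.
(Check via b = v(v − 1)/6 = 2781·2780/6 = 7731180/6 = 1288530.)

r = 1390, b = 1288530.


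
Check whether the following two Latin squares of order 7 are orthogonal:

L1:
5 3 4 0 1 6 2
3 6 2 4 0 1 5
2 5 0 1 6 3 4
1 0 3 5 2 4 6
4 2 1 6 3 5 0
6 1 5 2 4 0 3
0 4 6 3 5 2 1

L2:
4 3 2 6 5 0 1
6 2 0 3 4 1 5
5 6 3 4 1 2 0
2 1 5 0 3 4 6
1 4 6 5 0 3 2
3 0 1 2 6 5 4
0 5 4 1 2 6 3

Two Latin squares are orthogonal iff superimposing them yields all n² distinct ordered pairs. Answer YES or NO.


Form the n² = 49 superimposed pairs (L1[i][j], L2[i][j]), row by row (rows and columns indexed from 0):
row 0: (5,4) (3,3) (4,2) (0,6) (1,5) (6,0) (2,1)
row 1: (3,6) (6,2) (2,0) (4,3) (0,4) (1,1) (5,5)
row 2: (2,5) (5,6) (0,3) (1,4) (6,1) (3,2) (4,0)
row 3: (1,2) (0,1) (3,5) (5,0) (2,3) (4,4) (6,6)
row 4: (4,1) (2,4) (1,6) (6,5) (3,0) (5,3) (0,2)
row 5: (6,3) (1,0) (5,1) (2,2) (4,6) (0,5) (3,4)
row 6: (0,0) (4,5) (6,4) (3,1) (5,2) (2,6) (1,3)
Orthogonality requires all 49 pairs distinct.
Check by first coordinate: for each symbol s of L1, list the L2 entries in the n cells where L1 = s; they must all differ.
  L1 = 0: L2 entries (in reading order) 6, 4, 3, 1, 2, 5, 0 — all 7 distinct ✓
  L1 = 1: L2 entries (in reading order) 5, 1, 4, 2, 6, 0, 3 — all 7 distinct ✓
  L1 = 2: L2 entries (in reading order) 1, 0, 5, 3, 4, 2, 6 — all 7 distinct ✓
  L1 = 3: L2 entries (in reading order) 3, 6, 2, 5, 0, 4, 1 — all 7 distinct ✓
  L1 = 4: L2 entries (in reading order) 2, 3, 0, 4, 1, 6, 5 — all 7 distinct ✓
  L1 = 5: L2 entries (in reading order) 4, 5, 6, 0, 3, 1, 2 — all 7 distinct ✓
  L1 = 6: L2 entries (in reading order) 0, 2, 1, 6, 5, 3, 4 — all 7 distinct ✓
Every symbol of L1 meets every symbol of L2 exactly once, so all 49 pairs are distinct (49 of 49).
Conclusion: YES.

YES


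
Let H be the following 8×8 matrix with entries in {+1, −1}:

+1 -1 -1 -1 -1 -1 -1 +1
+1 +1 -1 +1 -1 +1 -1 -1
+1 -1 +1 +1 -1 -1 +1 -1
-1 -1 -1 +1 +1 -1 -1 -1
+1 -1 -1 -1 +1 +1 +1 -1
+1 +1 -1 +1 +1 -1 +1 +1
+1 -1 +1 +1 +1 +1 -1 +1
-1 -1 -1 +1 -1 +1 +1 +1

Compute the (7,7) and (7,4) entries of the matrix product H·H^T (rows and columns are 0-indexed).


Row 4 of H: [1, -1, -1, -1, 1, 1, 1, -1].
Row 7 of H: [-1, -1, -1, 1, -1, 1, 1, 1].
(H·H^T)[7][7] = Σ_j H[7][j]·H[7][j] = (-1)² + (-1)² + (-1)² + (1)² + (-1)² + (1)² + (1)² + (1)² = 1 + 1 + 1 + 1 + 1 + 1 + 1 + 1 = 8.
(H·H^T)[7][4] = Σ_j H[7][j]·H[4][j] = (-1)·(1) + (-1)·(-1) + (-1)·(-1) + (1)·(-1) + (-1)·(1) + (1)·(1) + (1)·(1) + (1)·(-1) = -1 + 1 + 1 + -1 + -1 + 1 + 1 + -1 = 0.
So rows 7 and 4 are orthogonal; the diagonal entry equals n = 8.

(7,7) entry = 8; (7,4) entry = 0.


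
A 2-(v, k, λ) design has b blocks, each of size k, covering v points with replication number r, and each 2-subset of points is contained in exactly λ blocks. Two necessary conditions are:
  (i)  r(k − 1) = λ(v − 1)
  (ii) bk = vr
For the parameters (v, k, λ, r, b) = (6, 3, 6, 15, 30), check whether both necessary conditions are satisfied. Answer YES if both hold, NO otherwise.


Condition (i): r(k − 1) = 15·2 = 30; λ(v − 1) = 6·5 = 30. Match? YES.
Condition (ii): bk = 30·3 = 90; vr = 6·15 = 90. Match? YES.
Both conditions hold? YES.

YES


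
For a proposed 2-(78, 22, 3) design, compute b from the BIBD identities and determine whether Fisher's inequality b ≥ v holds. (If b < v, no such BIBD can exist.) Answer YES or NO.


r = λ(v − 1)/(k − 1) = 3·77/21 = 11.
b = vr/k = 78·11/22 = 39.
Fisher's inequality: b ≥ v ⇔ 39 ≥ 78? NO.

NO


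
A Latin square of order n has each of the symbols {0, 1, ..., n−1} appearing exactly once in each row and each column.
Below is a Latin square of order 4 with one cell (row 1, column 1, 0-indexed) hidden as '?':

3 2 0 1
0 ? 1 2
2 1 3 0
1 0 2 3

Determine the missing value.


Row 1 contains symbols [0, 1, 2] — missing [3].
Column 1 contains symbols [0, 1, 2] — missing [3].
The missing symbol must appear in both missing sets; intersection = [3].
Therefore the hidden value is 3.

Missing value = 3.


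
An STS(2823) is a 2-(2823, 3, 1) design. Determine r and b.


An STS(v) is a 2-(v, 3, 1) BIBD: block size k = 3, λ = 1.
Replication: r(k − 1) = λ(v − 1) ⇒ r·2 = 2823 − 1 = 2822 ⇒ r = 1411.
Block count: b = v(v − 1)/6 = 2823·2822/6 = 7966506/6 = 1327751.

r = 1411, b = 1327751.


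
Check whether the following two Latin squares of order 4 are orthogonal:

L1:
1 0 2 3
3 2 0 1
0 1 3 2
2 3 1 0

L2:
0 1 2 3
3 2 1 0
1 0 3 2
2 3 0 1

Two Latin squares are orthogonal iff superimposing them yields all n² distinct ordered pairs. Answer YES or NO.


Form the n² = 16 superimposed pairs (L1[i][j], L2[i][j]), row by row (rows and columns indexed from 0):
row 0: (1,0) (0,1) (2,2) (3,3)
row 1: (3,3) (2,2) (0,1) (1,0)
row 2: (0,1) (1,0) (3,3) (2,2)
row 3: (2,2) (3,3) (1,0) (0,1)
Orthogonality requires all 16 pairs distinct.
But the pair (3,3) repeats: cell (0,3) has L1 = 3, L2 = 3, and cell (1,0) has L1 = 3, L2 = 3.
A repeated pair means some other pair never occurs (only 4 distinct pairs out of 16), so the squares are not orthogonal.
Conclusion: NO.

NO


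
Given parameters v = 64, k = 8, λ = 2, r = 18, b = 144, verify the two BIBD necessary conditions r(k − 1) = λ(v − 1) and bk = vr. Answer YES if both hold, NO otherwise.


Condition (i): r(k − 1) = 18·7 = 126; λ(v − 1) = 2·63 = 126. Match? YES.
Condition (ii): bk = 144·8 = 1152; vr = 64·18 = 1152. Match? YES.
Both conditions hold? YES.

YES


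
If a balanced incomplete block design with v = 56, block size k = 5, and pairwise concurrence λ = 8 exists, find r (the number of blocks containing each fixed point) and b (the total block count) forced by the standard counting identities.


Any 2-(v, k, λ) BIBD satisfies two necessary conditions:
  (i)  Each point sits in r blocks, and counting incidences through any fixed point gives r(k − 1) = λ(v − 1), so r = λ(v − 1)/(k − 1).
  (ii) Total incidences bk = vr, so b = vr/k.
Step 1: r = λ(v − 1)/(k − 1) = 8·(56 − 1)/(5 − 1) = 8·55/4 = 440/4 = 110.
Step 2: b = vr/k = 56·110/5 = 6160/5 = 1232.
Check integrality: r = 110 ∈ Z ✓, b = 1232 ∈ Z ✓.
(These identities are necessary conditions: they determine r and b for any design with these parameters, but do not by themselves prove that one exists.)

r = 110, b = 1232.


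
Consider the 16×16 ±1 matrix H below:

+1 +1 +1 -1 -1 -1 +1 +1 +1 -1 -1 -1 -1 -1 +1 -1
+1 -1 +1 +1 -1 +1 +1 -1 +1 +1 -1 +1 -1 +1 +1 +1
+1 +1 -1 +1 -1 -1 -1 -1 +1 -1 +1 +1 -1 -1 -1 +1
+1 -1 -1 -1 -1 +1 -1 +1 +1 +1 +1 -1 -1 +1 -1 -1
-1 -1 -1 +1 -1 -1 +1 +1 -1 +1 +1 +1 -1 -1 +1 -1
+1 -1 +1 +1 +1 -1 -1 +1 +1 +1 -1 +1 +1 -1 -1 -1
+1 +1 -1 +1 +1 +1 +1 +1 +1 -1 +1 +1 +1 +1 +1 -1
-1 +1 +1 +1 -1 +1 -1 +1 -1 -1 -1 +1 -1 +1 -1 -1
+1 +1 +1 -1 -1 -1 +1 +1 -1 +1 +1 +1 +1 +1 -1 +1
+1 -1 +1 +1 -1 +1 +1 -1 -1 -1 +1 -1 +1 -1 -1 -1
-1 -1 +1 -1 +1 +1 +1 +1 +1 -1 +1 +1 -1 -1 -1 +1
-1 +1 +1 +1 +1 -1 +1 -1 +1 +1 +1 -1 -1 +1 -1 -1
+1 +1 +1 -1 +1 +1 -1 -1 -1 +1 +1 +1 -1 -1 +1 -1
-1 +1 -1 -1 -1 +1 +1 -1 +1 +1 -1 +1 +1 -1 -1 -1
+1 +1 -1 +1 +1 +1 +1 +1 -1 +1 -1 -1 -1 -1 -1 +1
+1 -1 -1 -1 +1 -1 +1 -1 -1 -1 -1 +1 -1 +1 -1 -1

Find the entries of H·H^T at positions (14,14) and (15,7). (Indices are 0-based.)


Row 7 of H: [-1, 1, 1, 1, -1, 1, -1, 1, -1, -1, -1, 1, -1, 1, -1, -1].
Row 14 of H: [1, 1, -1, 1, 1, 1, 1, 1, -1, 1, -1, -1, -1, -1, -1, 1].
Row 15 of H: [1, -1, -1, -1, 1, -1, 1, -1, -1, -1, -1, 1, -1, 1, -1, -1].
(H·H^T)[14][14] = Σ_j H[14][j]·H[14][j] = (1)² + (1)² + (-1)² + (1)² + (1)² + (1)² + (1)² + (1)² + (-1)² + (1)² + (-1)² + (-1)² + (-1)² + (-1)² + (-1)² + (1)² = 1 + 1 + 1 + 1 + 1 + 1 + 1 + 1 + 1 + 1 + 1 + 1 + 1 + 1 + 1 + 1 = 16.
(H·H^T)[15][7] = Σ_j H[15][j]·H[7][j] = (1)·(-1) + (-1)·(1) + (-1)·(1) + (-1)·(1) + (1)·(-1) + (-1)·(1) + (1)·(-1) + (-1)·(1) + (-1)·(-1) + (-1)·(-1) + (-1)·(-1) + (1)·(1) + (-1)·(-1) + (1)·(1) + (-1)·(-1) + (-1)·(-1) = -1 + -1 + -1 + -1 + -1 + -1 + -1 + -1 + 1 + 1 + 1 + 1 + 1 + 1 + 1 + 1 = 0.
So rows 15 and 7 are orthogonal; the diagonal entry equals n = 16.

(14,14) entry = 16; (15,7) entry = 0.


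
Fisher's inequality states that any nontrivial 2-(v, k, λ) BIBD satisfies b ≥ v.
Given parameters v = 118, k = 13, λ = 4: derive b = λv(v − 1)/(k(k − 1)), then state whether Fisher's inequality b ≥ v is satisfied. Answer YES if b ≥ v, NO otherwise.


b = λv(v − 1)/(k(k − 1)) = 4·118·117/(13·12) = 55224/156 = 354.
Compare with v = 118: b ≥ v, so Fisher's inequality holds.

YES


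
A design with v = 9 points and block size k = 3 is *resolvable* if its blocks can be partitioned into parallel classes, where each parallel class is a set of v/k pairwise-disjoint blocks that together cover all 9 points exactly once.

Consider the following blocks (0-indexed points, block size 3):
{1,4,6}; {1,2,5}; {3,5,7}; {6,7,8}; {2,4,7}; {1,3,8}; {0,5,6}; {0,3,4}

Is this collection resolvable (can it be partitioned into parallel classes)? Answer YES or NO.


v = 9, block size k = 3, number of blocks = 8.
For resolvability, blocks must partition into parallel classes of size v/k = 3.
Total blocks must therefore be a multiple of 3: 8 = 3·2 + 2 ⇒ not divisible ✗.
Resolvable? NO.

NO


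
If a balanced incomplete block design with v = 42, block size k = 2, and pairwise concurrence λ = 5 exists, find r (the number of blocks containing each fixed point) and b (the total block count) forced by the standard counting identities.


Any 2-(v, k, λ) BIBD satisfies two necessary conditions:
  (i)  Each point sits in r blocks, and counting incidences through any fixed point gives r(k − 1) = λ(v − 1), so r = λ(v − 1)/(k − 1).
  (ii) Total incidences bk = vr, so b = vr/k.
Step 1: r = λ(v − 1)/(k − 1) = 5·(42 − 1)/(2 − 1) = 5·41/1 = 205/1 = 205.
Step 2: b = vr/k = 42·205/2 = 8610/2 = 4305.
Check integrality: r = 205 ∈ Z ✓, b = 4305 ∈ Z ✓.
(These identities are necessary conditions: they determine r and b for any design with these parameters, but do not by themselves prove that one exists.)

r = 205, b = 4305.


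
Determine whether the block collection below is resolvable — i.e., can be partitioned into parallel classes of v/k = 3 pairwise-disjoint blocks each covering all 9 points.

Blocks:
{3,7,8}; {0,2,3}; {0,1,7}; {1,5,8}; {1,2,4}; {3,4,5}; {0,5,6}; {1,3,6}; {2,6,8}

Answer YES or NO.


v = 9, block size k = 3, number of blocks = 9.
For resolvability, blocks must partition into parallel classes of size v/k = 3.
Total blocks must therefore be a multiple of 3: 9 = 3·3 + 0 ⇒ divisible ✓.
Consider block {0,2,3}. The only other block(s) in the collection disjoint from it are {1,5,8} — just 1 block(s). Any parallel class containing {0,2,3} would need 2 other blocks each disjoint from it, so no parallel class of size 3 can contain {0,2,3}.
Since every block must belong to some parallel class in a resolution, the collection cannot be partitioned into parallel classes.
Resolvable? NO.

NO


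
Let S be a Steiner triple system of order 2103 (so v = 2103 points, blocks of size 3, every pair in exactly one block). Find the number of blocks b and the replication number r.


An STS(v) is a 2-(v, 3, 1) BIBD: block size k = 3, λ = 1.
Replication: r(k − 1) = λ(v − 1) ⇒ r·2 = 2103 − 1 = 2102 ⇒ r = 1051.
Block count: b = v(v − 1)/6 = 2103·2102/6 = 4420506/6 = 736751.
(Check via bk = vr: 736751·3 = 2210253 = 2103·1051 = 2210253 ✓.)

r = 1051, b = 736751.


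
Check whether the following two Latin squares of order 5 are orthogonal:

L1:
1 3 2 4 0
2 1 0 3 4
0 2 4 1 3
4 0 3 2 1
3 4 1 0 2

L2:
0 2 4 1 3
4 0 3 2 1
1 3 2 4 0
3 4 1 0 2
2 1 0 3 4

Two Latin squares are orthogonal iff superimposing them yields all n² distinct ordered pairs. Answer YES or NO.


Form the n² = 25 superimposed pairs (L1[i][j], L2[i][j]), row by row (rows and columns indexed from 0):
row 0: (1,0) (3,2) (2,4) (4,1) (0,3)
row 1: (2,4) (1,0) (0,3) (3,2) (4,1)
row 2: (0,1) (2,3) (4,2) (1,4) (3,0)
row 3: (4,3) (0,4) (3,1) (2,0) (1,2)
row 4: (3,2) (4,1) (1,0) (0,3) (2,4)
Orthogonality requires all 25 pairs distinct.
But the pair (2,4) repeats: cell (0,2) has L1 = 2, L2 = 4, and cell (1,0) has L1 = 2, L2 = 4.
A repeated pair means some other pair never occurs (only 15 distinct pairs out of 25), so the squares are not orthogonal.
Conclusion: NO.

NO


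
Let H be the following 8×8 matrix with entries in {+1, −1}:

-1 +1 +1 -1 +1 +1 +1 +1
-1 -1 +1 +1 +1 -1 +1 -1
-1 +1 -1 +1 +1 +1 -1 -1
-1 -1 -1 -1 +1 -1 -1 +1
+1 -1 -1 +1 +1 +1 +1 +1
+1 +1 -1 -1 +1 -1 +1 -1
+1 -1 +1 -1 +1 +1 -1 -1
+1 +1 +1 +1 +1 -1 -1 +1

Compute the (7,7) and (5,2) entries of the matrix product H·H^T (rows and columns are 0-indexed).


Row 2 of H: [-1, 1, -1, 1, 1, 1, -1, -1].
Row 5 of H: [1, 1, -1, -1, 1, -1, 1, -1].
Row 7 of H: [1, 1, 1, 1, 1, -1, -1, 1].
(H·H^T)[7][7] = Σ_j H[7][j]·H[7][j] = (1)² + (1)² + (1)² + (1)² + (1)² + (-1)² + (-1)² + (1)² = 1 + 1 + 1 + 1 + 1 + 1 + 1 + 1 = 8.
(H·H^T)[5][2] = Σ_j H[5][j]·H[2][j] = (1)·(-1) + (1)·(1) + (-1)·(-1) + (-1)·(1) + (1)·(1) + (-1)·(1) + (1)·(-1) + (-1)·(-1) = -1 + 1 + 1 + -1 + 1 + -1 + -1 + 1 = 0.
So rows 5 and 2 are orthogonal; the diagonal entry equals n = 8.

(7,7) entry = 8; (5,2) entry = 0.


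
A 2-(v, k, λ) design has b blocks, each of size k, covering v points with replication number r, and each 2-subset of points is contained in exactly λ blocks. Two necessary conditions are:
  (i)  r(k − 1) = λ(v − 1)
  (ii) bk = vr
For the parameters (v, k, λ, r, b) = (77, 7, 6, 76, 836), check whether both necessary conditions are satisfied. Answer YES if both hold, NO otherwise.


Condition (i): r(k − 1) = 76·6 = 456; λ(v − 1) = 6·76 = 456. Match? YES.
Condition (ii): bk = 836·7 = 5852; vr = 77·76 = 5852. Match? YES.
Both conditions hold? YES.

YES


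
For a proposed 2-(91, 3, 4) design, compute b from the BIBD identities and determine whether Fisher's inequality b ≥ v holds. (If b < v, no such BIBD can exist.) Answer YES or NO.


r = λ(v − 1)/(k − 1) = 4·90/2 = 180.
b = vr/k = 91·180/3 = 5460.
Fisher's inequality: b ≥ v ⇔ 5460 ≥ 91? YES.

YES


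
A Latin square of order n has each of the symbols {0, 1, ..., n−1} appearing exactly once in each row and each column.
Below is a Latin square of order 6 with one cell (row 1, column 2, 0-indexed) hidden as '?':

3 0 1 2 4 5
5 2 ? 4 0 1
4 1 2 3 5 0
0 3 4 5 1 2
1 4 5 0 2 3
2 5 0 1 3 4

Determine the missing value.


Row 1 contains symbols [0, 1, 2, 4, 5] — missing [3].
Column 2 contains symbols [0, 1, 2, 4, 5] — missing [3].
The missing symbol must appear in both missing sets; intersection = [3].
Therefore the hidden value is 3.

Missing value = 3.


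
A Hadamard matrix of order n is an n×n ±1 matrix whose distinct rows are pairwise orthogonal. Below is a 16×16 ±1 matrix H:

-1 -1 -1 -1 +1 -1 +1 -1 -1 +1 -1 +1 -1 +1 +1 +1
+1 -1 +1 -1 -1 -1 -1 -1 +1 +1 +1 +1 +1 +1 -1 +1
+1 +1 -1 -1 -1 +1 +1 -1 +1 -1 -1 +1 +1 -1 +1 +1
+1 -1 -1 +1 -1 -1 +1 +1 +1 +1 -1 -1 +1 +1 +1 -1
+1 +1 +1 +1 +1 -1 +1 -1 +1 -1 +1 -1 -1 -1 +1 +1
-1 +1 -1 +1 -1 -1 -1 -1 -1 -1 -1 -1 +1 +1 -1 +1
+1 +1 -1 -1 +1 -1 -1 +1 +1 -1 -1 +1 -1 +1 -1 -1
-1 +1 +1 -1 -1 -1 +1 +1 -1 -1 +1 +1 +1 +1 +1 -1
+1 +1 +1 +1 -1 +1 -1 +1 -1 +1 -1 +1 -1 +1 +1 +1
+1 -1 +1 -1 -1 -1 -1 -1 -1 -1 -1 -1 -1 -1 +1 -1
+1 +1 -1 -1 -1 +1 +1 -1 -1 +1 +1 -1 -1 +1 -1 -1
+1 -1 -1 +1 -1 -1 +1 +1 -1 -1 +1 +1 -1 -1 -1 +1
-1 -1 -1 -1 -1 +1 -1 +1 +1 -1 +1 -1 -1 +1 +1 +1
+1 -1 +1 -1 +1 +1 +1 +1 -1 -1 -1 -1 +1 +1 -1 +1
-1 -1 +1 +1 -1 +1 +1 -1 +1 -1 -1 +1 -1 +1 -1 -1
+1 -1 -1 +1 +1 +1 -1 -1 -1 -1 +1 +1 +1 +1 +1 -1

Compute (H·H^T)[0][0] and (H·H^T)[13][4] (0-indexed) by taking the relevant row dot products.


Row 0 of H: [-1, -1, -1, -1, 1, -1, 1, -1, -1, 1, -1, 1, -1, 1, 1, 1].
Row 4 of H: [1, 1, 1, 1, 1, -1, 1, -1, 1, -1, 1, -1, -1, -1, 1, 1].
Row 13 of H: [1, -1, 1, -1, 1, 1, 1, 1, -1, -1, -1, -1, 1, 1, -1, 1].
(H·H^T)[0][0] = Σ_j H[0][j]·H[0][j] = (-1)² + (-1)² + (-1)² + (-1)² + (1)² + (-1)² + (1)² + (-1)² + (-1)² + (1)² + (-1)² + (1)² + (-1)² + (1)² + (1)² + (1)² = 1 + 1 + 1 + 1 + 1 + 1 + 1 + 1 + 1 + 1 + 1 + 1 + 1 + 1 + 1 + 1 = 16.
(H·H^T)[13][4] = Σ_j H[13][j]·H[4][j] = (1)·(1) + (-1)·(1) + (1)·(1) + (-1)·(1) + (1)·(1) + (1)·(-1) + (1)·(1) + (1)·(-1) + (-1)·(1) + (-1)·(-1) + (-1)·(1) + (-1)·(-1) + (1)·(-1) + (1)·(-1) + (-1)·(1) + (1)·(1) = 1 + -1 + 1 + -1 + 1 + -1 + 1 + -1 + -1 + 1 + -1 + 1 + -1 + -1 + -1 + 1 = -2.
Rows 13 and 4 are not orthogonal (dot product = -2 ≠ 0), so H is not a Hadamard matrix.

(0,0) entry = 16; (13,4) entry = -2.


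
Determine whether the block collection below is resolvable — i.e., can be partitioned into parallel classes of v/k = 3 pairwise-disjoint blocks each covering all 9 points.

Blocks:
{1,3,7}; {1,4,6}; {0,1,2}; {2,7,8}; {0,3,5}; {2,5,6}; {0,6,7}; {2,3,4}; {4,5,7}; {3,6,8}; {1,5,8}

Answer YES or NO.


v = 9, block size k = 3, number of blocks = 11.
For resolvability, blocks must partition into parallel classes of size v/k = 3.
Total blocks must therefore be a multiple of 3: 11 = 3·3 + 2 ⇒ not divisible ✗.
Resolvable? NO.

NO


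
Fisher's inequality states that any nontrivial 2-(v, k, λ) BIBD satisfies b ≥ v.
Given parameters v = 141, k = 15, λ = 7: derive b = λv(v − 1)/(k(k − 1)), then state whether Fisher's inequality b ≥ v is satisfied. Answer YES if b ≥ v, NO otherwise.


b = λv(v − 1)/(k(k − 1)) = 7·141·140/(15·14) = 138180/210 = 658.
Compare with v = 141: b ≥ v, so Fisher's inequality holds.

YES


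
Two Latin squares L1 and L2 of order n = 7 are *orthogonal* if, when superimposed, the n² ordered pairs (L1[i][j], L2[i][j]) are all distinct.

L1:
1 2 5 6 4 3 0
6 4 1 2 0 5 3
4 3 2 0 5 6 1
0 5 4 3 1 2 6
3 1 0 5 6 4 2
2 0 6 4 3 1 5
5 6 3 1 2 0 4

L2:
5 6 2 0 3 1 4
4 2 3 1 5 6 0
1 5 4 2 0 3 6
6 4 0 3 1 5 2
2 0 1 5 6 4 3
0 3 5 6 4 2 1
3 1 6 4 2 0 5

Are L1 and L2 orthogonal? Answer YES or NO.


Form the n² = 49 superimposed pairs (L1[i][j], L2[i][j]), row by row (rows and columns indexed from 0):
row 0: (1,5) (2,6) (5,2) (6,0) (4,3) (3,1) (0,4)
row 1: (6,4) (4,2) (1,3) (2,1) (0,5) (5,6) (3,0)
row 2: (4,1) (3,5) (2,4) (0,2) (5,0) (6,3) (1,6)
row 3: (0,6) (5,4) (4,0) (3,3) (1,1) (2,5) (6,2)
row 4: (3,2) (1,0) (0,1) (5,5) (6,6) (4,4) (2,3)
row 5: (2,0) (0,3) (6,5) (4,6) (3,4) (1,2) (5,1)
row 6: (5,3) (6,1) (3,6) (1,4) (2,2) (0,0) (4,5)
Orthogonality requires all 49 pairs distinct.
Check by first coordinate: for each symbol s of L1, list the L2 entries in the n cells where L1 = s; they must all differ.
  L1 = 0: L2 entries (in reading order) 4, 5, 2, 6, 1, 3, 0 — all 7 distinct ✓
  L1 = 1: L2 entries (in reading order) 5, 3, 6, 1, 0, 2, 4 — all 7 distinct ✓
  L1 = 2: L2 entries (in reading order) 6, 1, 4, 5, 3, 0, 2 — all 7 distinct ✓
  L1 = 3: L2 entries (in reading order) 1, 0, 5, 3, 2, 4, 6 — all 7 distinct ✓
  L1 = 4: L2 entries (in reading order) 3, 2, 1, 0, 4, 6, 5 — all 7 distinct ✓
  L1 = 5: L2 entries (in reading order) 2, 6, 0, 4, 5, 1, 3 — all 7 distinct ✓
  L1 = 6: L2 entries (in reading order) 0, 4, 3, 2, 6, 5, 1 — all 7 distinct ✓
Every symbol of L1 meets every symbol of L2 exactly once, so all 49 pairs are distinct (49 of 49).
Conclusion: YES.

YES


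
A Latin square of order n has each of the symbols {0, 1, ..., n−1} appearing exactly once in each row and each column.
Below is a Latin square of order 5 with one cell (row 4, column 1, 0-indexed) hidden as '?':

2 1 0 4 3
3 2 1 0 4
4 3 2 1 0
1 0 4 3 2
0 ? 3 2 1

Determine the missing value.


Row 4 contains symbols [0, 1, 2, 3] — missing [4].
Column 1 contains symbols [0, 1, 2, 3] — missing [4].
The missing symbol must appear in both missing sets; intersection = [4].
Therefore the hidden value is 4.

Missing value = 4.


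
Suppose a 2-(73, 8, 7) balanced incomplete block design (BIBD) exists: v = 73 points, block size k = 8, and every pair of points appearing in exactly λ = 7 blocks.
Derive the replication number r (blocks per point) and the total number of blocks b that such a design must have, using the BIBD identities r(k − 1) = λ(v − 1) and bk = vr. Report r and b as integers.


Any 2-(v, k, λ) BIBD satisfies two necessary conditions:
  (i)  Each point sits in r blocks, and counting incidences through any fixed point gives r(k − 1) = λ(v − 1), so r = λ(v − 1)/(k − 1).
  (ii) Total incidences bk = vr, so b = vr/k.
Step 1: r = λ(v − 1)/(k − 1) = 7·(73 − 1)/(8 − 1) = 7·72/7 = 504/7 = 72.
Step 2: b = vr/k = 73·72/8 = 5256/8 = 657.
Check integrality: r = 72 ∈ Z ✓, b = 657 ∈ Z ✓.
(These identities are necessary conditions: they determine r and b for any design with these parameters, but do not by themselves prove that one exists.)

r = 72, b = 657.


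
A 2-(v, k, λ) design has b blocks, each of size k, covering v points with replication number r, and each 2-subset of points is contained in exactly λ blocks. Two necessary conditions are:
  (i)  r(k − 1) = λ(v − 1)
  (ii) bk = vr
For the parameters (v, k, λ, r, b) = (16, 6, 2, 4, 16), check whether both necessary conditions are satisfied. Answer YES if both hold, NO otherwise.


Condition (i): r(k − 1) = 4·5 = 20; λ(v − 1) = 2·15 = 30. Match? NO.
Condition (ii): bk = 16·6 = 96; vr = 16·4 = 64. Match? NO.
Both conditions hold? NO.

NO


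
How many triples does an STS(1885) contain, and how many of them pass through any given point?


An STS(v) is a 2-(v, 3, 1) BIBD: block size k = 3, λ = 1.
Replication: r(k − 1) = λ(v − 1) ⇒ r·2 = 1885 − 1 = 1884 ⇒ r = 942.
Block count: b = v(v − 1)/6 = 1885·1884/6 = 3551340/6 = 591890.

r = 942, b = 591890.


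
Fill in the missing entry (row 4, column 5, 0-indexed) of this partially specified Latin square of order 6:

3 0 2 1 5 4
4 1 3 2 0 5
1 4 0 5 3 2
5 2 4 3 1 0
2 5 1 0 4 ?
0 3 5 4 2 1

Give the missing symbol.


Row 4 contains symbols [0, 1, 2, 4, 5] — missing [3].
Column 5 contains symbols [0, 1, 2, 4, 5] — missing [3].
The missing symbol must appear in both missing sets; intersection = [3].
Therefore the hidden value is 3.

Missing value = 3.


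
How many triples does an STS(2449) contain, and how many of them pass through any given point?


An STS(v) is a 2-(v, 3, 1) BIBD: block size k = 3, λ = 1.
Replication: r(k − 1) = λ(v − 1) ⇒ r·2 = 2449 − 1 = 2448 ⇒ r = 1224.
Block count: bk = vr ⇒ b·3 = 2449·1224 = 2997576 ⇒ b = 999192.

r = 1224, b = 999192.


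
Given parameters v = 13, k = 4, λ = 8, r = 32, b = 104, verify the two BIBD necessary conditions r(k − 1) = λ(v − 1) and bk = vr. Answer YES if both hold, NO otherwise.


Condition (i): r(k − 1) = 32·3 = 96; λ(v − 1) = 8·12 = 96. Match? YES.
Condition (ii): bk = 104·4 = 416; vr = 13·32 = 416. Match? YES.
Both conditions hold? YES.

YES


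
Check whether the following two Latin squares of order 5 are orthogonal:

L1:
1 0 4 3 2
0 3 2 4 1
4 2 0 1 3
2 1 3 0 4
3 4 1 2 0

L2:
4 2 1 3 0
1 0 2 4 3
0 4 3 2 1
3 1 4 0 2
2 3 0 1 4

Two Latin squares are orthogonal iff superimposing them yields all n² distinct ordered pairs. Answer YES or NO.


Form the n² = 25 superimposed pairs (L1[i][j], L2[i][j]), row by row (rows and columns indexed from 0):
row 0: (1,4) (0,2) (4,1) (3,3) (2,0)
row 1: (0,1) (3,0) (2,2) (4,4) (1,3)
row 2: (4,0) (2,4) (0,3) (1,2) (3,1)
row 3: (2,3) (1,1) (3,4) (0,0) (4,2)
row 4: (3,2) (4,3) (1,0) (2,1) (0,4)
Orthogonality requires all 25 pairs distinct.
Check by first coordinate: for each symbol s of L1, list the L2 entries in the n cells where L1 = s; they must all differ.
  L1 = 0: L2 entries (in reading order) 2, 1, 3, 0, 4 — all 5 distinct ✓
  L1 = 1: L2 entries (in reading order) 4, 3, 2, 1, 0 — all 5 distinct ✓
  L1 = 2: L2 entries (in reading order) 0, 2, 4, 3, 1 — all 5 distinct ✓
  L1 = 3: L2 entries (in reading order) 3, 0, 1, 4, 2 — all 5 distinct ✓
  L1 = 4: L2 entries (in reading order) 1, 4, 0, 2, 3 — all 5 distinct ✓
Every symbol of L1 meets every symbol of L2 exactly once, so all 25 pairs are distinct (25 of 25).
Conclusion: YES.

YES


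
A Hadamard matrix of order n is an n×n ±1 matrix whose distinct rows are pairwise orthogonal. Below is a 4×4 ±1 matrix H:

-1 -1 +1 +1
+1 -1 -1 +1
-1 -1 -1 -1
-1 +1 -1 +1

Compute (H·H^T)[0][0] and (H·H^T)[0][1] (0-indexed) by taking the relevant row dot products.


Row 0 of H: [-1, -1, 1, 1].
Row 1 of H: [1, -1, -1, 1].
(H·H^T)[0][0] = Σ_j H[0][j]·H[0][j] = (-1)² + (-1)² + (1)² + (1)² = 1 + 1 + 1 + 1 = 4.
(H·H^T)[0][1] = Σ_j H[0][j]·H[1][j] = (-1)·(1) + (-1)·(-1) + (1)·(-1) + (1)·(1) = -1 + 1 + -1 + 1 = 0.
So rows 0 and 1 are orthogonal; the diagonal entry equals n = 4.

(0,0) entry = 4; (0,1) entry = 0.


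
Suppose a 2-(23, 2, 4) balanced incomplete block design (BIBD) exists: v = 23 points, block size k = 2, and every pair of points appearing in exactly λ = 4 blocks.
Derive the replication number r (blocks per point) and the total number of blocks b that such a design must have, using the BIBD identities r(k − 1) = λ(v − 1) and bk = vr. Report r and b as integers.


Any 2-(v, k, λ) BIBD satisfies two necessary conditions:
  (i)  Each point sits in r blocks, and counting incidences through any fixed point gives r(k − 1) = λ(v − 1), so r = λ(v − 1)/(k − 1).
  (ii) Total incidences bk = vr, so b = vr/k.
Step 1: r = λ(v − 1)/(k − 1) = 4·(23 − 1)/(2 − 1) = 4·22/1 = 88/1 = 88.
Step 2: b = vr/k = 23·88/2 = 2024/2 = 1012.
Check integrality: r = 88 ∈ Z ✓, b = 1012 ∈ Z ✓.
(These identities are necessary conditions: they determine r and b for any design with these parameters, but do not by themselves prove that one exists.)

r = 88, b = 1012.


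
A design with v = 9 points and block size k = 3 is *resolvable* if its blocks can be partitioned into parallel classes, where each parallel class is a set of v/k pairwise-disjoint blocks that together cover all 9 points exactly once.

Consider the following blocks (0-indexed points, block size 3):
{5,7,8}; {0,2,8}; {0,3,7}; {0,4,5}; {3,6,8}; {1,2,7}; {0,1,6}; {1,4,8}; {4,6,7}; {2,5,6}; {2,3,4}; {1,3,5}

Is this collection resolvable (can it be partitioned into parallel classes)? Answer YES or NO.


v = 9, block size k = 3, number of blocks = 12.
For resolvability, blocks must partition into parallel classes of size v/k = 3.
Total blocks must therefore be a multiple of 3: 12 = 3·4 + 0 ⇒ divisible ✓.
Greedy packing gives 4 candidate class(es). Each should be a full parallel class (size 3, covers all 9 points).
  Class 1 (3 blocks): {5,7,8}; {0,1,6}; {2,3,4}. Points covered: [0, 1, 2, 3, 4, 5, 6, 7, 8].
  Class 2 (3 blocks): {0,2,8}; {4,6,7}; {1,3,5}. Points covered: [0, 1, 2, 3, 4, 5, 6, 7, 8].
  Class 3 (3 blocks): {0,3,7}; {1,4,8}; {2,5,6}. Points covered: [0, 1, 2, 3, 4, 5, 6, 7, 8].
  Class 4 (3 blocks): {0,4,5}; {3,6,8}; {1,2,7}. Points covered: [0, 1, 2, 3, 4, 5, 6, 7, 8].
All classes full (size 3)? YES. All classes cover every point? YES.
Resolvable? YES.

YES


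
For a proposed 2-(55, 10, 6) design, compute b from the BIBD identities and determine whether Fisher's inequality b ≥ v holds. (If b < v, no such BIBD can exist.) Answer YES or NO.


r = λ(v − 1)/(k − 1) = 6·54/9 = 36.
b = vr/k = 55·36/10 = 198.
Fisher's inequality: b ≥ v ⇔ 198 ≥ 55? YES.

YES


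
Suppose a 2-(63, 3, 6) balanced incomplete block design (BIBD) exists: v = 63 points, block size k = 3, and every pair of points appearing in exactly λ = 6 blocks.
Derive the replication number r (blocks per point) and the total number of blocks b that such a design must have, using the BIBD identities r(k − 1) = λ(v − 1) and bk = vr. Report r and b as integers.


Any 2-(v, k, λ) BIBD satisfies two necessary conditions:
  (i)  Each point sits in r blocks, and counting incidences through any fixed point gives r(k − 1) = λ(v − 1), so r = λ(v − 1)/(k − 1).
  (ii) Total incidences bk = vr, so b = vr/k.
Step 1: r = λ(v − 1)/(k − 1) = 6·(63 − 1)/(3 − 1) = 6·62/2 = 372/2 = 186.
Step 2: b = vr/k = 63·186/3 = 11718/3 = 3906.
Check integrality: r = 186 ∈ Z ✓, b = 3906 ∈ Z ✓.
(These identities are necessary conditions: they determine r and b for any design with these parameters, but do not by themselves prove that one exists.)

r = 186, b = 3906.


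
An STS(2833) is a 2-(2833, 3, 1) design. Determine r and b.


An STS(v) is a 2-(v, 3, 1) BIBD: block size k = 3, λ = 1.
Replication: r(k − 1) = λ(v − 1) ⇒ r·2 = 2833 − 1 = 2832 ⇒ r = 1416.
Block count: bk = vr ⇒ b·3 = 2833·1416 = 4011528 ⇒ b = 1337176.

r = 1416, b = 1337176.


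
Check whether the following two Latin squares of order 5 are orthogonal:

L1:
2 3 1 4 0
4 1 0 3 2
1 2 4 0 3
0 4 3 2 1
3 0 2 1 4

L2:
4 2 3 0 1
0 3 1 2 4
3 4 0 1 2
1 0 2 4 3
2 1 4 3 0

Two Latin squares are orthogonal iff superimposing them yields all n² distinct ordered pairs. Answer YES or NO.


Form the n² = 25 superimposed pairs (L1[i][j], L2[i][j]), row by row (rows and columns indexed from 0):
row 0: (2,4) (3,2) (1,3) (4,0) (0,1)
row 1: (4,0) (1,3) (0,1) (3,2) (2,4)
row 2: (1,3) (2,4) (4,0) (0,1) (3,2)
row 3: (0,1) (4,0) (3,2) (2,4) (1,3)
row 4: (3,2) (0,1) (2,4) (1,3) (4,0)
Orthogonality requires all 25 pairs distinct.
But the pair (4,0) repeats: cell (0,3) has L1 = 4, L2 = 0, and cell (1,0) has L1 = 4, L2 = 0.
A repeated pair means some other pair never occurs (only 5 distinct pairs out of 25), so the squares are not orthogonal.
Conclusion: NO.

NO


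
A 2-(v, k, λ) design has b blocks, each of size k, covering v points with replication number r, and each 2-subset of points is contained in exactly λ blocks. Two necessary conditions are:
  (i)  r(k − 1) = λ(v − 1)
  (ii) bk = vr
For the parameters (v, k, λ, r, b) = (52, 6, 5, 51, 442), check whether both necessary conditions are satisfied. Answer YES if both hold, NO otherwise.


Condition (i): r(k − 1) = 51·5 = 255; λ(v − 1) = 5·51 = 255. Match? YES.
Condition (ii): bk = 442·6 = 2652; vr = 52·51 = 2652. Match? YES.
Both conditions hold? YES.

YES


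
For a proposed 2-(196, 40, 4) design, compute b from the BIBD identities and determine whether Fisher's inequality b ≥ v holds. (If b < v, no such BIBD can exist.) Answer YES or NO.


b = λv(v − 1)/(k(k − 1)) = 4·196·195/(40·39) = 152880/1560 = 98.
Compare with v = 196: b < v, so Fisher's inequality fails.

NO


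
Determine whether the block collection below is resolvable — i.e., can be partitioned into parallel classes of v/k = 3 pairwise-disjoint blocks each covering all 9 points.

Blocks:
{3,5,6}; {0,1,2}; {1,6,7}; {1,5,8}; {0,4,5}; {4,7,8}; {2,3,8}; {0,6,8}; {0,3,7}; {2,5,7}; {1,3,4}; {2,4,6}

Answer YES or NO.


v = 9, block size k = 3, number of blocks = 12.
For resolvability, blocks must partition into parallel classes of size v/k = 3.
Total blocks must therefore be a multiple of 3: 12 = 3·4 + 0 ⇒ divisible ✓.
Greedy packing gives 4 candidate class(es). Each should be a full parallel class (size 3, covers all 9 points).
  Class 1 (3 blocks): {3,5,6}; {0,1,2}; {4,7,8}. Points covered: [0, 1, 2, 3, 4, 5, 6, 7, 8].
  Class 2 (3 blocks): {1,6,7}; {0,4,5}; {2,3,8}. Points covered: [0, 1, 2, 3, 4, 5, 6, 7, 8].
  Class 3 (3 blocks): {1,5,8}; {0,3,7}; {2,4,6}. Points covered: [0, 1, 2, 3, 4, 5, 6, 7, 8].
  Class 4 (3 blocks): {0,6,8}; {2,5,7}; {1,3,4}. Points covered: [0, 1, 2, 3, 4, 5, 6, 7, 8].
All classes full (size 3)? YES. All classes cover every point? YES.
Resolvable? YES.

YES


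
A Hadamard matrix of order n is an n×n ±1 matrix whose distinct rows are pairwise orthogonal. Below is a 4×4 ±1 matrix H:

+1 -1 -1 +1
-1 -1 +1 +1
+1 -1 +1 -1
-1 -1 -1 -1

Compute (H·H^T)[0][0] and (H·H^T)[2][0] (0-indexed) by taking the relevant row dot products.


Row 0 of H: [1, -1, -1, 1].
Row 2 of H: [1, -1, 1, -1].
(H·H^T)[0][0] = Σ_j H[0][j]·H[0][j] = (1)² + (-1)² + (-1)² + (1)² = 1 + 1 + 1 + 1 = 4.
(H·H^T)[2][0] = Σ_j H[2][j]·H[0][j] = (1)·(1) + (-1)·(-1) + (1)·(-1) + (-1)·(1) = 1 + 1 + -1 + -1 = 0.
So rows 2 and 0 are orthogonal; the diagonal entry equals n = 4.

(0,0) entry = 4; (2,0) entry = 0.
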